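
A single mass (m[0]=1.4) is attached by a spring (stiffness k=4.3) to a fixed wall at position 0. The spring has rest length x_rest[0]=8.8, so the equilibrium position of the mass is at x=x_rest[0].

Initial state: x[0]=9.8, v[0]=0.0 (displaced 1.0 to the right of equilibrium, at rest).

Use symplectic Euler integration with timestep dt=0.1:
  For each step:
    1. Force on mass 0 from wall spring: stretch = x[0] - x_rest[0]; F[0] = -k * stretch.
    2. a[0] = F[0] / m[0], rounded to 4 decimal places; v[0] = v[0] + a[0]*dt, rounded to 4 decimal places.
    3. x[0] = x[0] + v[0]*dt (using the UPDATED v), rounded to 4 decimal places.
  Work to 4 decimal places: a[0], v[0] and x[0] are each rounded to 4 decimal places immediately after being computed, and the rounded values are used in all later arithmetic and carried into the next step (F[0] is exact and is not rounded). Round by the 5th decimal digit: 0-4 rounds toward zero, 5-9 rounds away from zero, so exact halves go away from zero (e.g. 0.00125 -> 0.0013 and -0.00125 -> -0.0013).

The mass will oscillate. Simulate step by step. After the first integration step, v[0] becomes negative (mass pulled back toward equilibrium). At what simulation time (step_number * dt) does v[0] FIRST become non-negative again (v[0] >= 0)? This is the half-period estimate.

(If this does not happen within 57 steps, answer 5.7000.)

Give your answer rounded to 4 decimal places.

Answer: 1.8000

Derivation:
Step 0: x=[9.8000] v=[0.0000]
Step 1: x=[9.7693] v=[-0.3071]
Step 2: x=[9.7088] v=[-0.6048]
Step 3: x=[9.6204] v=[-0.8839]
Step 4: x=[9.5068] v=[-1.1359]
Step 5: x=[9.3715] v=[-1.3530]
Step 6: x=[9.2187] v=[-1.5285]
Step 7: x=[9.0530] v=[-1.6571]
Step 8: x=[8.8795] v=[-1.7348]
Step 9: x=[8.7036] v=[-1.7592]
Step 10: x=[8.5306] v=[-1.7296]
Step 11: x=[8.3659] v=[-1.6469]
Step 12: x=[8.2145] v=[-1.5136]
Step 13: x=[8.0811] v=[-1.3338]
Step 14: x=[7.9698] v=[-1.1130]
Step 15: x=[7.8840] v=[-0.8580]
Step 16: x=[7.8263] v=[-0.5767]
Step 17: x=[7.7985] v=[-0.2776]
Step 18: x=[7.8015] v=[0.0300]
First v>=0 after going negative at step 18, time=1.8000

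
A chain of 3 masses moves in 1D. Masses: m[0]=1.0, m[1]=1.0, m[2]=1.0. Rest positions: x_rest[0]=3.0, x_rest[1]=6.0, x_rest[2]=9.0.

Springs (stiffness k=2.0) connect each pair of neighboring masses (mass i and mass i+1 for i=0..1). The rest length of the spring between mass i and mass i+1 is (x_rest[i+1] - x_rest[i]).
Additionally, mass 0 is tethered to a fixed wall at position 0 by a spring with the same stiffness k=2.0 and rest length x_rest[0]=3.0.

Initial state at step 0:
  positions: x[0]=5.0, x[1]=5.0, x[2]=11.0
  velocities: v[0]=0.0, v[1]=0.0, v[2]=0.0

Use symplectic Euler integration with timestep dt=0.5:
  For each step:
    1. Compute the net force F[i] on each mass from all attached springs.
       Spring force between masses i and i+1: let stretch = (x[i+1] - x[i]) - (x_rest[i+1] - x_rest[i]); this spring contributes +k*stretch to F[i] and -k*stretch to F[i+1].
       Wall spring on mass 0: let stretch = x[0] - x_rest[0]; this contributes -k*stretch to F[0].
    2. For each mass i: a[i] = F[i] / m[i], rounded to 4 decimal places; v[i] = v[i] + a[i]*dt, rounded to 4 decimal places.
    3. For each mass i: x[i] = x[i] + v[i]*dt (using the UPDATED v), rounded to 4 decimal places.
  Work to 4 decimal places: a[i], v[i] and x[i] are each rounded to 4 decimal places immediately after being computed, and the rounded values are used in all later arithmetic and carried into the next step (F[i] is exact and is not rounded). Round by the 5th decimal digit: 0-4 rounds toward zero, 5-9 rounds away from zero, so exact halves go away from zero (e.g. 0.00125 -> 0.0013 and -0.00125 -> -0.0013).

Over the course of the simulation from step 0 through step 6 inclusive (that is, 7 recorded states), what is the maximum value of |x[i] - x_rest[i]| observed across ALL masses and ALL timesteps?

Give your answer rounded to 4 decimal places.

Step 0: x=[5.0000 5.0000 11.0000] v=[0.0000 0.0000 0.0000]
Step 1: x=[2.5000 8.0000 9.5000] v=[-5.0000 6.0000 -3.0000]
Step 2: x=[1.5000 9.0000 8.7500] v=[-2.0000 2.0000 -1.5000]
Step 3: x=[3.5000 6.1250 9.6250] v=[4.0000 -5.7500 1.7500]
Step 4: x=[5.0625 3.6875 10.2500] v=[3.1250 -4.8750 1.2500]
Step 5: x=[3.4063 5.2188 9.0938] v=[-3.3125 3.0625 -2.3125]
Step 6: x=[0.9532 7.7813 7.5001] v=[-4.9063 5.1250 -3.1875]
Max displacement = 3.0000

Answer: 3.0000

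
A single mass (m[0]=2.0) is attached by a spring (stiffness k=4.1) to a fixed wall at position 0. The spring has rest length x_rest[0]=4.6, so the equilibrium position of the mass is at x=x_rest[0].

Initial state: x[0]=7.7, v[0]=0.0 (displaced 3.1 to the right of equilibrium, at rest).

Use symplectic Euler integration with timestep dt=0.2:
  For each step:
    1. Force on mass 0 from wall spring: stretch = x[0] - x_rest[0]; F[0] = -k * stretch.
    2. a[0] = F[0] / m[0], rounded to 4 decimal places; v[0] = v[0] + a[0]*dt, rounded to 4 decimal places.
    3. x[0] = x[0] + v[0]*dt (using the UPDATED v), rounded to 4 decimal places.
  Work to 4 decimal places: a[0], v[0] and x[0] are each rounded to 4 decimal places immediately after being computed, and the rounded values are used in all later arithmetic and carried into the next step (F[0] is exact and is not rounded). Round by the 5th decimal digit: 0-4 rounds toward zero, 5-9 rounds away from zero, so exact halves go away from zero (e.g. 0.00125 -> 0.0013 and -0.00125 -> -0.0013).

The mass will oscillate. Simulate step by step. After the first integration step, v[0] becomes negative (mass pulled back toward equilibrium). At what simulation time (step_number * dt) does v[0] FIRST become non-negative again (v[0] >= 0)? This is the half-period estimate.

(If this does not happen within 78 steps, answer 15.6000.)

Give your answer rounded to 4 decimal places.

Step 0: x=[7.7000] v=[0.0000]
Step 1: x=[7.4458] v=[-1.2710]
Step 2: x=[6.9582] v=[-2.4378]
Step 3: x=[6.2773] v=[-3.4047]
Step 4: x=[5.4588] v=[-4.0924]
Step 5: x=[4.5699] v=[-4.4445]
Step 6: x=[3.6835] v=[-4.4322]
Step 7: x=[2.8722] v=[-4.0564]
Step 8: x=[2.2026] v=[-3.3480]
Step 9: x=[1.7296] v=[-2.3651]
Step 10: x=[1.4920] v=[-1.1882]
Step 11: x=[1.5092] v=[0.0861]
First v>=0 after going negative at step 11, time=2.2000

Answer: 2.2000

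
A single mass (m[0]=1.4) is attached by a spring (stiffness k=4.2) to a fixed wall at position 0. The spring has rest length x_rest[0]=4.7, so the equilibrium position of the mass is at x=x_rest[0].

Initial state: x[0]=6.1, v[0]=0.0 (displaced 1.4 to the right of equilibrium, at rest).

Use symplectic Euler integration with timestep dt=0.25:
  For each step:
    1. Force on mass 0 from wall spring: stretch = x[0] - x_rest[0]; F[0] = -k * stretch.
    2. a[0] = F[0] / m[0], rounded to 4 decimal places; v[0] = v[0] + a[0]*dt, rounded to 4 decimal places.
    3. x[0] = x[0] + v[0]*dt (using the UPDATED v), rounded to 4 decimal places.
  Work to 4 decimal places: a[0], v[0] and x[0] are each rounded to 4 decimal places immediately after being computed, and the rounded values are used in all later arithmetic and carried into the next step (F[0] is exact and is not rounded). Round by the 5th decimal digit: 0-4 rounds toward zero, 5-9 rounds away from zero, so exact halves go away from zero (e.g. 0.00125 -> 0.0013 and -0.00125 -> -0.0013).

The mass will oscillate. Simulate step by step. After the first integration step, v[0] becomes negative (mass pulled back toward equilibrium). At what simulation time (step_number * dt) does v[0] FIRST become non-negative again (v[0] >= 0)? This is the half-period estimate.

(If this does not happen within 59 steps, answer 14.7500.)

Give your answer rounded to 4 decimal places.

Answer: 2.0000

Derivation:
Step 0: x=[6.1000] v=[0.0000]
Step 1: x=[5.8375] v=[-1.0500]
Step 2: x=[5.3617] v=[-1.9031]
Step 3: x=[4.7619] v=[-2.3994]
Step 4: x=[4.1505] v=[-2.4458]
Step 5: x=[3.6421] v=[-2.0337]
Step 6: x=[3.3320] v=[-1.2403]
Step 7: x=[3.2784] v=[-0.2143]
Step 8: x=[3.4914] v=[0.8519]
First v>=0 after going negative at step 8, time=2.0000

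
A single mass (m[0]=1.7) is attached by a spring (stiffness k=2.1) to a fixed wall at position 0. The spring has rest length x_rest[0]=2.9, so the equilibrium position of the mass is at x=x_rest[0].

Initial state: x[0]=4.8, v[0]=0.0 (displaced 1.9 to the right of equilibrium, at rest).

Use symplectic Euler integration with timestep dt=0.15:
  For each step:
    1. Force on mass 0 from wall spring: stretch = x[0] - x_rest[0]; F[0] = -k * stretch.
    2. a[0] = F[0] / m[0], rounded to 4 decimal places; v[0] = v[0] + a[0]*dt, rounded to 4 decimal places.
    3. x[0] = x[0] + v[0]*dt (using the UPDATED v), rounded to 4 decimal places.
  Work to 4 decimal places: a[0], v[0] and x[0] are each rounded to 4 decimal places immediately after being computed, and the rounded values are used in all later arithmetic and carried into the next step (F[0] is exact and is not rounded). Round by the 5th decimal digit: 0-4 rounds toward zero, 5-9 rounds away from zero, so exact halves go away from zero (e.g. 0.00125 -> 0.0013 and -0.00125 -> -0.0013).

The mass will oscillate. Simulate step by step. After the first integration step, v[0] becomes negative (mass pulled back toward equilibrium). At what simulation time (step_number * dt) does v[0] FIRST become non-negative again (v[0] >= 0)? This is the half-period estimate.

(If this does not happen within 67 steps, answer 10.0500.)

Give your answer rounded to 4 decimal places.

Answer: 2.8500

Derivation:
Step 0: x=[4.8000] v=[0.0000]
Step 1: x=[4.7472] v=[-0.3521]
Step 2: x=[4.6430] v=[-0.6944]
Step 3: x=[4.4904] v=[-1.0174]
Step 4: x=[4.2936] v=[-1.3121]
Step 5: x=[4.0581] v=[-1.5703]
Step 6: x=[3.7904] v=[-1.7849]
Step 7: x=[3.4979] v=[-1.9499]
Step 8: x=[3.1888] v=[-2.0607]
Step 9: x=[2.8717] v=[-2.1142]
Step 10: x=[2.5554] v=[-2.1090]
Step 11: x=[2.2486] v=[-2.0451]
Step 12: x=[1.9599] v=[-1.9244]
Step 13: x=[1.6974] v=[-1.7502]
Step 14: x=[1.4683] v=[-1.5274]
Step 15: x=[1.2790] v=[-1.2621]
Step 16: x=[1.1347] v=[-0.9617]
Step 17: x=[1.0395] v=[-0.6346]
Step 18: x=[0.9960] v=[-0.2899]
Step 19: x=[1.0054] v=[0.0629]
First v>=0 after going negative at step 19, time=2.8500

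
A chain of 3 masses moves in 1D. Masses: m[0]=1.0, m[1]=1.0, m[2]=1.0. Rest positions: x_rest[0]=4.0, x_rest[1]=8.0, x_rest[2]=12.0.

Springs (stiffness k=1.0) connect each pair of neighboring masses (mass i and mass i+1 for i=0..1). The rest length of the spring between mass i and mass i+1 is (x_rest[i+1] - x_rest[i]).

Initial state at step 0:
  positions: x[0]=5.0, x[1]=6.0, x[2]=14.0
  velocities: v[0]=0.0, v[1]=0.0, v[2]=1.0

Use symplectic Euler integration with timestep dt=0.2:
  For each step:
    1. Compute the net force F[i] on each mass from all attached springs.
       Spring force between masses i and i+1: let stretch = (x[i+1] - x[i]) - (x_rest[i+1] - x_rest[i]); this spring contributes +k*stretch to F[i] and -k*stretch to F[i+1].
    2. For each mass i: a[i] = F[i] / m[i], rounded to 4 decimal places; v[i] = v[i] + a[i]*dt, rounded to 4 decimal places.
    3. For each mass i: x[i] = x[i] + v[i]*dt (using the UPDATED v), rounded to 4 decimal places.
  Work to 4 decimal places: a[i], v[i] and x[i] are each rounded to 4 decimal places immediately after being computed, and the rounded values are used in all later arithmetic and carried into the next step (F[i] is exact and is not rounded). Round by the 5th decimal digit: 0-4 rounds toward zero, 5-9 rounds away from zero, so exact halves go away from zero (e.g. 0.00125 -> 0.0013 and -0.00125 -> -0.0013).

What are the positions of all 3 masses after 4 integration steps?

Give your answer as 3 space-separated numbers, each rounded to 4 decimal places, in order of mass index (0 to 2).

Step 0: x=[5.0000 6.0000 14.0000] v=[0.0000 0.0000 1.0000]
Step 1: x=[4.8800 6.2800 14.0400] v=[-0.6000 1.4000 0.2000]
Step 2: x=[4.6560 6.8144 13.9296] v=[-1.1200 2.6720 -0.5520]
Step 3: x=[4.3583 7.5471 13.6946] v=[-1.4883 3.6634 -1.1750]
Step 4: x=[4.0282 8.3981 13.3737] v=[-1.6505 4.2551 -1.6045]

Answer: 4.0282 8.3981 13.3737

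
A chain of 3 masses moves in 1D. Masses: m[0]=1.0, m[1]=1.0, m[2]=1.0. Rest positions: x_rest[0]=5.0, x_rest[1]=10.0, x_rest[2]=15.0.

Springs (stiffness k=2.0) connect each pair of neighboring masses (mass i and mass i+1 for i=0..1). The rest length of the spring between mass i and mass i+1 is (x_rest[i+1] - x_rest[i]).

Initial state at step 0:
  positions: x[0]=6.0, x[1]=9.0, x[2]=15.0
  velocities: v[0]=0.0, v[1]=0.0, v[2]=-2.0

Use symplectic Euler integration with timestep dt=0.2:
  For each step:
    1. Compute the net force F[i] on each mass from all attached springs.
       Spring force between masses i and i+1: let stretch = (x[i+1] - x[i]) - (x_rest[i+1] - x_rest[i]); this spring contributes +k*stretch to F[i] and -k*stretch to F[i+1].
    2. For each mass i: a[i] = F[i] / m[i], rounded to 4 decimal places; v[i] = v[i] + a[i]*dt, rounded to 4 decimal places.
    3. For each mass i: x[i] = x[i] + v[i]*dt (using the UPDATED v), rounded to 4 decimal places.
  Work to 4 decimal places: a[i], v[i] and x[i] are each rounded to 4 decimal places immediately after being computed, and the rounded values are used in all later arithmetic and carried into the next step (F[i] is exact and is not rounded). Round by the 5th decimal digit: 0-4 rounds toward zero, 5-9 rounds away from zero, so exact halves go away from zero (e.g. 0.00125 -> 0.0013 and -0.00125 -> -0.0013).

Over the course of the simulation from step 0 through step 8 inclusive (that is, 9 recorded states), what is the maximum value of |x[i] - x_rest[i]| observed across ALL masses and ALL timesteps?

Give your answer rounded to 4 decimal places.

Step 0: x=[6.0000 9.0000 15.0000] v=[0.0000 0.0000 -2.0000]
Step 1: x=[5.8400 9.2400 14.5200] v=[-0.8000 1.2000 -2.4000]
Step 2: x=[5.5520 9.6304 14.0176] v=[-1.4400 1.9520 -2.5120]
Step 3: x=[5.1903 10.0455 13.5642] v=[-1.8086 2.0755 -2.2669]
Step 4: x=[4.8170 10.3537 13.2293] v=[-1.8665 1.5409 -1.6744]
Step 5: x=[4.4866 10.4490 13.0644] v=[-1.6518 0.4765 -0.8246]
Step 6: x=[4.2332 10.2765 13.0902] v=[-1.2668 -0.8623 0.1292]
Step 7: x=[4.0633 9.8457 13.2909] v=[-0.8495 -2.1541 1.0037]
Step 8: x=[3.9560 9.2279 13.6160] v=[-0.5365 -3.0890 1.6256]
Max displacement = 1.9356

Answer: 1.9356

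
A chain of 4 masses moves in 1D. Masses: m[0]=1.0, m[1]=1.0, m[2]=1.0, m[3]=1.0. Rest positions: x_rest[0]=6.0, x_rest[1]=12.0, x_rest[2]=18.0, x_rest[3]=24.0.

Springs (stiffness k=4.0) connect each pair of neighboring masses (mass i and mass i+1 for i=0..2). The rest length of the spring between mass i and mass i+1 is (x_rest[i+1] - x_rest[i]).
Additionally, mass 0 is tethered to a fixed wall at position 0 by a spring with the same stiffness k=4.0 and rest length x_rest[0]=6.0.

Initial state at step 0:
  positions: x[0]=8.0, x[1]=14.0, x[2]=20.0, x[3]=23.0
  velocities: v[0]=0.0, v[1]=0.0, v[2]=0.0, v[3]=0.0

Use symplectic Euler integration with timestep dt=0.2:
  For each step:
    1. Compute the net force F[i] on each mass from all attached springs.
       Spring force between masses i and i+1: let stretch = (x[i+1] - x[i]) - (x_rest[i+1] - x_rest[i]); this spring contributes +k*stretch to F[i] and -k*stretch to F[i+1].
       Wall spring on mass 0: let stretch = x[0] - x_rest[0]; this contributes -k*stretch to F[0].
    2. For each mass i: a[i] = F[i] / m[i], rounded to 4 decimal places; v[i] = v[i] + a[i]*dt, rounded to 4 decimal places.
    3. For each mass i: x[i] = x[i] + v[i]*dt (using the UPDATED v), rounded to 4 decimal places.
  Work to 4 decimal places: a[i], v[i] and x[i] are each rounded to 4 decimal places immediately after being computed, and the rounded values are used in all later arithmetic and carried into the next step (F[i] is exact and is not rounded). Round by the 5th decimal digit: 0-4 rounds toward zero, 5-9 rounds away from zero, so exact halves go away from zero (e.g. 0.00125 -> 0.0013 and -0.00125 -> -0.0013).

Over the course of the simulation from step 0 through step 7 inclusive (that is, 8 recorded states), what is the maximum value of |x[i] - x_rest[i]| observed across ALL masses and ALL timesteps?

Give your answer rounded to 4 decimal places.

Step 0: x=[8.0000 14.0000 20.0000 23.0000] v=[0.0000 0.0000 0.0000 0.0000]
Step 1: x=[7.6800 14.0000 19.5200 23.4800] v=[-1.6000 0.0000 -2.4000 2.4000]
Step 2: x=[7.1424 13.8720 18.7904 24.2864] v=[-2.6880 -0.6400 -3.6480 4.0320]
Step 3: x=[6.5388 13.4542 18.1532 25.1734] v=[-3.0182 -2.0890 -3.1859 4.4352]
Step 4: x=[5.9954 12.6818 17.8874 25.8972] v=[-2.7169 -3.8621 -1.3289 3.6190]
Step 5: x=[5.5626 11.6725 18.0703 26.2994] v=[-2.1641 -5.0467 0.9145 2.0112]
Step 6: x=[5.2173 10.7092 18.5462 26.3450] v=[-1.7263 -4.8164 2.3795 0.2279]
Step 7: x=[4.9160 10.1211 19.0160 26.1028] v=[-1.5066 -2.9403 2.3489 -1.2111]
Max displacement = 2.3450

Answer: 2.3450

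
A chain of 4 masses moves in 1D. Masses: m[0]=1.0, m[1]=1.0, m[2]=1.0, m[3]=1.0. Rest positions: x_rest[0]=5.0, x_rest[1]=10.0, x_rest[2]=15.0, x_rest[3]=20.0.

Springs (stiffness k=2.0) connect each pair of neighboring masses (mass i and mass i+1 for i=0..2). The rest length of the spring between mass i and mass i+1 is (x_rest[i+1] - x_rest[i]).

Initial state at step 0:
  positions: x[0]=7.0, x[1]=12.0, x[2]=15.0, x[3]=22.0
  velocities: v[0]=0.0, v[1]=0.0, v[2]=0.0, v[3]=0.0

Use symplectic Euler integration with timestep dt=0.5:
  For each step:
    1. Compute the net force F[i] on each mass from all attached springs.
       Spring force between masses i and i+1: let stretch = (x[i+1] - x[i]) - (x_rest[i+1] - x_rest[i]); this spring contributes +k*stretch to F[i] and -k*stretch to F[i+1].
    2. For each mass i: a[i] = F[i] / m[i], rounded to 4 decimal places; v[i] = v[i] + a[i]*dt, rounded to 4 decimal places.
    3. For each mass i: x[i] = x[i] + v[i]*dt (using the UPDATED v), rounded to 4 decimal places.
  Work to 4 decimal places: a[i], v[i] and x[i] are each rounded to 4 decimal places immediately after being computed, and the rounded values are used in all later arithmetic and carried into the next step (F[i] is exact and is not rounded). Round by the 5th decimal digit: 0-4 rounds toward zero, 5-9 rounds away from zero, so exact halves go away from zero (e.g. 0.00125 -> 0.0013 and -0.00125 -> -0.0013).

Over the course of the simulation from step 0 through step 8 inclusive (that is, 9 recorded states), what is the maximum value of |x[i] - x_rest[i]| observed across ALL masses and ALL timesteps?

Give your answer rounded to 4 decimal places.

Answer: 3.0000

Derivation:
Step 0: x=[7.0000 12.0000 15.0000 22.0000] v=[0.0000 0.0000 0.0000 0.0000]
Step 1: x=[7.0000 11.0000 17.0000 21.0000] v=[0.0000 -2.0000 4.0000 -2.0000]
Step 2: x=[6.5000 11.0000 18.0000 20.5000] v=[-1.0000 0.0000 2.0000 -1.0000]
Step 3: x=[5.7500 12.2500 16.7500 21.2500] v=[-1.5000 2.5000 -2.5000 1.5000]
Step 4: x=[5.7500 12.5000 15.5000 22.2500] v=[0.0000 0.5000 -2.5000 2.0000]
Step 5: x=[6.6250 10.8750 16.1250 22.3750] v=[1.7500 -3.2500 1.2500 0.2500]
Step 6: x=[7.1250 9.7500 17.2500 21.8750] v=[1.0000 -2.2500 2.2500 -1.0000]
Step 7: x=[6.4375 11.0625 16.9375 21.5625] v=[-1.3750 2.6250 -0.6250 -0.6250]
Step 8: x=[5.5625 13.0000 16.0000 21.4375] v=[-1.7500 3.8750 -1.8750 -0.2500]
Max displacement = 3.0000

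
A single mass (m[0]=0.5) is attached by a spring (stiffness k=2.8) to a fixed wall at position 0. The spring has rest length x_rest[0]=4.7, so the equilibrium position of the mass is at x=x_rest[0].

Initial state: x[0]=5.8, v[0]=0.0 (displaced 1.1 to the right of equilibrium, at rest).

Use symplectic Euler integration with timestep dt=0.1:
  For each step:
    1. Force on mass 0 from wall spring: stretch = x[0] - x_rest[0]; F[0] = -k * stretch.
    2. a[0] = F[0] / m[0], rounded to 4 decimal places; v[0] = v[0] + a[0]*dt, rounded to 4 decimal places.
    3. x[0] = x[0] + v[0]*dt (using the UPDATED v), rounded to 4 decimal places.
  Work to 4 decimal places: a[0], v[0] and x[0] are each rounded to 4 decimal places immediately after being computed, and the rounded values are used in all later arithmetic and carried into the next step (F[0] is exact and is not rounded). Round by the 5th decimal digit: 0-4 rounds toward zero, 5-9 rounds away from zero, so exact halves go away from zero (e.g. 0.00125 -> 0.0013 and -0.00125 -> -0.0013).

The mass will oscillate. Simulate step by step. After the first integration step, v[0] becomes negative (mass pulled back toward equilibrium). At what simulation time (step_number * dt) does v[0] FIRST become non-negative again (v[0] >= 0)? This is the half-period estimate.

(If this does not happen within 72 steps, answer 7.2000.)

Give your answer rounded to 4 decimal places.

Step 0: x=[5.8000] v=[0.0000]
Step 1: x=[5.7384] v=[-0.6160]
Step 2: x=[5.6187] v=[-1.1975]
Step 3: x=[5.4475] v=[-1.7120]
Step 4: x=[5.2344] v=[-2.1306]
Step 5: x=[4.9914] v=[-2.4299]
Step 6: x=[4.7321] v=[-2.5931]
Step 7: x=[4.4710] v=[-2.6111]
Step 8: x=[4.2227] v=[-2.4829]
Step 9: x=[4.0011] v=[-2.2156]
Step 10: x=[3.8187] v=[-1.8242]
Step 11: x=[3.6856] v=[-1.3307]
Step 12: x=[3.6093] v=[-0.7626]
Step 13: x=[3.5941] v=[-0.1518]
Step 14: x=[3.6409] v=[0.4675]
First v>=0 after going negative at step 14, time=1.4000

Answer: 1.4000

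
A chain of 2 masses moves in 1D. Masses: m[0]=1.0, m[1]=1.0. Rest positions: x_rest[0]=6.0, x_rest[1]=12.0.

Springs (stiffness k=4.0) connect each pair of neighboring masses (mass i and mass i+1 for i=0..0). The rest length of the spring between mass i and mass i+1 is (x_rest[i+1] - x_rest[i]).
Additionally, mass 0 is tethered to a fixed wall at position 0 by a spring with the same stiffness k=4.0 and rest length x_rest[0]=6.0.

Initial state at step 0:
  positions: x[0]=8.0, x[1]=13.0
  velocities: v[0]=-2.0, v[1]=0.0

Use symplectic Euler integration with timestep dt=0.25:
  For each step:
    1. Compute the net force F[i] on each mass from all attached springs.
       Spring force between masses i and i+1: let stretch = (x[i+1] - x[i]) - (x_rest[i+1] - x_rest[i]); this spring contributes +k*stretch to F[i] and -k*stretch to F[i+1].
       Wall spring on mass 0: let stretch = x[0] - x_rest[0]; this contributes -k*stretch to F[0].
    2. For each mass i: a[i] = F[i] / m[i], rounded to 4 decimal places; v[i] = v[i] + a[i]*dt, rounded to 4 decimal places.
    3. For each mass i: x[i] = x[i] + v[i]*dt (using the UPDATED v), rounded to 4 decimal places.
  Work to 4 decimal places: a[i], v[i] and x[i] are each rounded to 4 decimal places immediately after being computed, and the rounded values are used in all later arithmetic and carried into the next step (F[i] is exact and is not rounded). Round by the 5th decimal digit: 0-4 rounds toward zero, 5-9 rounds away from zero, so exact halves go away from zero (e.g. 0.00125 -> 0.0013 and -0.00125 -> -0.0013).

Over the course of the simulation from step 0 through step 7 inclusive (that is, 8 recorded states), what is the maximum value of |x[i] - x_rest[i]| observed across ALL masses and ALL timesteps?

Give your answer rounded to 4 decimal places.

Step 0: x=[8.0000 13.0000] v=[-2.0000 0.0000]
Step 1: x=[6.7500 13.2500] v=[-5.0000 1.0000]
Step 2: x=[5.4375 13.3750] v=[-5.2500 0.5000]
Step 3: x=[4.7500 13.0156] v=[-2.7500 -1.4375]
Step 4: x=[4.9414 12.0898] v=[0.7656 -3.7031]
Step 5: x=[5.6846 10.8769] v=[2.9726 -4.8515]
Step 6: x=[6.3047 9.8660] v=[2.4803 -4.0438]
Step 7: x=[6.2389 9.4647] v=[-0.2631 -1.6051]
Max displacement = 2.5353

Answer: 2.5353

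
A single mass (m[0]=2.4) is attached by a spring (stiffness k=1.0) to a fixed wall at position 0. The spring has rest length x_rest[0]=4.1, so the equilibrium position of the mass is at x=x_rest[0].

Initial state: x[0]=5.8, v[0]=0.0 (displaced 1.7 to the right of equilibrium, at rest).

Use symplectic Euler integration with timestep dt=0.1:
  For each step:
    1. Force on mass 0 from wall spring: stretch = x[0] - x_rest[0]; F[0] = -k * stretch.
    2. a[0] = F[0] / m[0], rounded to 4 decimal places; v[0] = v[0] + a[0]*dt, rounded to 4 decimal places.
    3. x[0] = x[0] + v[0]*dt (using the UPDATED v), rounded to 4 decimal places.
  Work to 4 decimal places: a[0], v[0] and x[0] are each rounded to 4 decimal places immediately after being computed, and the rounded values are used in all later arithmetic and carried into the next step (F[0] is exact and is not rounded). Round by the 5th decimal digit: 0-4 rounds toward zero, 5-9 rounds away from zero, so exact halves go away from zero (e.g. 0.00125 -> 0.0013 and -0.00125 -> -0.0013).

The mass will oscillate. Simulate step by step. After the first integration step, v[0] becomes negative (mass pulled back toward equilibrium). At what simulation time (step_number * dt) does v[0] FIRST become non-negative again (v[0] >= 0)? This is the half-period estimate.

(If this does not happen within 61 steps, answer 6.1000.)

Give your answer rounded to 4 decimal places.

Step 0: x=[5.8000] v=[0.0000]
Step 1: x=[5.7929] v=[-0.0708]
Step 2: x=[5.7788] v=[-0.1413]
Step 3: x=[5.7577] v=[-0.2113]
Step 4: x=[5.7297] v=[-0.2804]
Step 5: x=[5.6949] v=[-0.3483]
Step 6: x=[5.6534] v=[-0.4148]
Step 7: x=[5.6055] v=[-0.4795]
Step 8: x=[5.5513] v=[-0.5422]
Step 9: x=[5.4910] v=[-0.6027]
Step 10: x=[5.4249] v=[-0.6607]
Step 11: x=[5.3533] v=[-0.7159]
Step 12: x=[5.2765] v=[-0.7681]
Step 13: x=[5.1948] v=[-0.8171]
Step 14: x=[5.1085] v=[-0.8627]
Step 15: x=[5.0180] v=[-0.9047]
Step 16: x=[4.9237] v=[-0.9430]
Step 17: x=[4.8260] v=[-0.9773]
Step 18: x=[4.7252] v=[-1.0076]
Step 19: x=[4.6218] v=[-1.0337]
Step 20: x=[4.5163] v=[-1.0554]
Step 21: x=[4.4090] v=[-1.0728]
Step 22: x=[4.3004] v=[-1.0857]
Step 23: x=[4.1910] v=[-1.0941]
Step 24: x=[4.0812] v=[-1.0979]
Step 25: x=[3.9715] v=[-1.0971]
Step 26: x=[3.8623] v=[-1.0918]
Step 27: x=[3.7541] v=[-1.0819]
Step 28: x=[3.6474] v=[-1.0675]
Step 29: x=[3.5425] v=[-1.0486]
Step 30: x=[3.4400] v=[-1.0254]
Step 31: x=[3.3402] v=[-0.9979]
Step 32: x=[3.2436] v=[-0.9662]
Step 33: x=[3.1506] v=[-0.9305]
Step 34: x=[3.0615] v=[-0.8909]
Step 35: x=[2.9767] v=[-0.8476]
Step 36: x=[2.8966] v=[-0.8008]
Step 37: x=[2.8215] v=[-0.7507]
Step 38: x=[2.7518] v=[-0.6974]
Step 39: x=[2.6877] v=[-0.6412]
Step 40: x=[2.6295] v=[-0.5824]
Step 41: x=[2.5774] v=[-0.5211]
Step 42: x=[2.5316] v=[-0.4577]
Step 43: x=[2.4924] v=[-0.3924]
Step 44: x=[2.4599] v=[-0.3254]
Step 45: x=[2.4342] v=[-0.2571]
Step 46: x=[2.4154] v=[-0.1877]
Step 47: x=[2.4037] v=[-0.1175]
Step 48: x=[2.3990] v=[-0.0468]
Step 49: x=[2.4014] v=[0.0241]
First v>=0 after going negative at step 49, time=4.9000

Answer: 4.9000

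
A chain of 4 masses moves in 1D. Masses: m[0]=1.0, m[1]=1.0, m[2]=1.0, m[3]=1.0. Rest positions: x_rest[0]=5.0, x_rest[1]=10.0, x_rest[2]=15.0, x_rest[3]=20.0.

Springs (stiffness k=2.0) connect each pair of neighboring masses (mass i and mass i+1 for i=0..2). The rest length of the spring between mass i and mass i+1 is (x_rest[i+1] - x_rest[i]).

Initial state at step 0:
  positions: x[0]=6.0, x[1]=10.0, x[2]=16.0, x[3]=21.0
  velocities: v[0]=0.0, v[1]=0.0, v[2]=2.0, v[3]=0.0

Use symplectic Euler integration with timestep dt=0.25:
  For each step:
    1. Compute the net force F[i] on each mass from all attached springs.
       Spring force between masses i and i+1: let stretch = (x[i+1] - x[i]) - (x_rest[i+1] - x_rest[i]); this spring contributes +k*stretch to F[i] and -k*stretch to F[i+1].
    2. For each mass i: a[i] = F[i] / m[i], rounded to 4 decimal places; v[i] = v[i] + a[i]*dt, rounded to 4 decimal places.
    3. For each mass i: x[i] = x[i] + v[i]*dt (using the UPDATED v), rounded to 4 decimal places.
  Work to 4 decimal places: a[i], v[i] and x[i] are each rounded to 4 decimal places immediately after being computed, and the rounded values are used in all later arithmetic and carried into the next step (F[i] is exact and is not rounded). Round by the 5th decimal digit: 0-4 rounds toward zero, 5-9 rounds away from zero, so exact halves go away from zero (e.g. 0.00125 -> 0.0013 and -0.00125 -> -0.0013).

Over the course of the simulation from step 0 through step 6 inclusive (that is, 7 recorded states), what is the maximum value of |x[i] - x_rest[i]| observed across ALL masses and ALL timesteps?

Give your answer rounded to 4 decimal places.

Answer: 2.0920

Derivation:
Step 0: x=[6.0000 10.0000 16.0000 21.0000] v=[0.0000 0.0000 2.0000 0.0000]
Step 1: x=[5.8750 10.2500 16.3750 21.0000] v=[-0.5000 1.0000 1.5000 0.0000]
Step 2: x=[5.6719 10.7188 16.5625 21.0469] v=[-0.8125 1.8750 0.7500 0.1875]
Step 3: x=[5.4746 11.2872 16.5801 21.1582] v=[-0.7891 2.2734 0.0704 0.4453]
Step 4: x=[5.3789 11.7906 16.5084 21.3223] v=[-0.3828 2.0136 -0.2870 0.6563]
Step 5: x=[5.4597 12.0823 16.4487 21.5097] v=[0.3231 1.1667 -0.2390 0.7494]
Step 6: x=[5.7433 12.0920 16.4758 21.6894] v=[1.1344 0.0386 0.1083 0.7189]
Max displacement = 2.0920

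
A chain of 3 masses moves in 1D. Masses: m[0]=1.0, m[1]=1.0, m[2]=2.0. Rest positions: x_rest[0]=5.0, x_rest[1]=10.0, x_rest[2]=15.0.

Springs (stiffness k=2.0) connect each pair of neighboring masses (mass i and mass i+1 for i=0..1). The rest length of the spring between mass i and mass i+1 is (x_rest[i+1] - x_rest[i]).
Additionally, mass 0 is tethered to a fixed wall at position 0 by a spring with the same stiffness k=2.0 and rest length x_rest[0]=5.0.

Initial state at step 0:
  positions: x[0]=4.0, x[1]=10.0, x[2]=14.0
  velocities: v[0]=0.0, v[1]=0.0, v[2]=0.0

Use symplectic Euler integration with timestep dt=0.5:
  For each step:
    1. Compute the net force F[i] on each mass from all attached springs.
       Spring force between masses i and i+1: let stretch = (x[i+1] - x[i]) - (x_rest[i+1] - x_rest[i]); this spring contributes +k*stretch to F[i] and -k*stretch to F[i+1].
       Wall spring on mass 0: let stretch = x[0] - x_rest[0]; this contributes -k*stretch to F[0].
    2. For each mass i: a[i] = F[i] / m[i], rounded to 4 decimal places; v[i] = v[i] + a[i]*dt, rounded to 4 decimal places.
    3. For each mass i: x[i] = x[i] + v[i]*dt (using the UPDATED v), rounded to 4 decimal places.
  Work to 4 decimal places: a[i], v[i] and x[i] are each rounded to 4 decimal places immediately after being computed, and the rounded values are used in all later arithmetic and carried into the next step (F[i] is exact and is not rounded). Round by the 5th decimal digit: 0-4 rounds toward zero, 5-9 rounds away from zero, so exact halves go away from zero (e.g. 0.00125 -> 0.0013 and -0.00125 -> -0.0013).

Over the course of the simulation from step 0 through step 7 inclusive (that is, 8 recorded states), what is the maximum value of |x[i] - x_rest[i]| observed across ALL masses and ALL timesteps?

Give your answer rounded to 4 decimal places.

Answer: 1.3750

Derivation:
Step 0: x=[4.0000 10.0000 14.0000] v=[0.0000 0.0000 0.0000]
Step 1: x=[5.0000 9.0000 14.2500] v=[2.0000 -2.0000 0.5000]
Step 2: x=[5.5000 8.6250 14.4375] v=[1.0000 -0.7500 0.3750]
Step 3: x=[4.8125 9.5938 14.4219] v=[-1.3750 1.9375 -0.0313]
Step 4: x=[4.1094 10.5860 14.4493] v=[-1.4062 1.9843 0.0547]
Step 5: x=[4.5899 10.2715 14.7609] v=[0.9610 -0.6290 0.6231]
Step 6: x=[5.6163 9.3609 15.2001] v=[2.0527 -1.8212 0.8784]
Step 7: x=[5.7068 9.4976 15.4295] v=[0.1810 0.2734 0.4588]
Max displacement = 1.3750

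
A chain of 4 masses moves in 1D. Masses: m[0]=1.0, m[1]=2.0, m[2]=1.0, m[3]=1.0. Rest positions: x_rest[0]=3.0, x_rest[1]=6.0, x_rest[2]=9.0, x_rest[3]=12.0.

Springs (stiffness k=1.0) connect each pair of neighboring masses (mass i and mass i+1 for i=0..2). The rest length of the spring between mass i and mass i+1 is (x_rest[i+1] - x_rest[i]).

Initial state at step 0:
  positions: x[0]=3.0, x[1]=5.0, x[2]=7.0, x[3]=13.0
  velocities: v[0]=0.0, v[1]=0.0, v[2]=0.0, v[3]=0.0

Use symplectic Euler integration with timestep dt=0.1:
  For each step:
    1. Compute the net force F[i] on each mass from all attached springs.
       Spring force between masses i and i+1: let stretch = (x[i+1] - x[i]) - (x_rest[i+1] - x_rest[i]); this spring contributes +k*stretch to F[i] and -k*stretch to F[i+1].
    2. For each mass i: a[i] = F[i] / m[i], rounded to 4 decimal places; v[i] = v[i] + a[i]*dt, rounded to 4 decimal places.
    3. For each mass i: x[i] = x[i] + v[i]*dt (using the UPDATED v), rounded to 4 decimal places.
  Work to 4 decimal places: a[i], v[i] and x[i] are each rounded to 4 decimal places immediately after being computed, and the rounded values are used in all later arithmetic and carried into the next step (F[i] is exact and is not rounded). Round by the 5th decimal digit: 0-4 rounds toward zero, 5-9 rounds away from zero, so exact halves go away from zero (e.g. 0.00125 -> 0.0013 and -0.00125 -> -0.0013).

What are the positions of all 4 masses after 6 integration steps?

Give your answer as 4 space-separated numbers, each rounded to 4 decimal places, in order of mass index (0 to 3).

Step 0: x=[3.0000 5.0000 7.0000 13.0000] v=[0.0000 0.0000 0.0000 0.0000]
Step 1: x=[2.9900 5.0000 7.0400 12.9700] v=[-0.1000 0.0000 0.4000 -0.3000]
Step 2: x=[2.9701 5.0002 7.1189 12.9107] v=[-0.1990 0.0015 0.7890 -0.5930]
Step 3: x=[2.9405 5.0008 7.2345 12.8235] v=[-0.2960 0.0059 1.1563 -0.8722]
Step 4: x=[2.9015 5.0023 7.3837 12.7104] v=[-0.3900 0.0146 1.4918 -1.1311]
Step 5: x=[2.8535 5.0052 7.5623 12.5740] v=[-0.4799 0.0286 1.7863 -1.3638]
Step 6: x=[2.7970 5.0101 7.7655 12.4175] v=[-0.5647 0.0489 2.0318 -1.5650]

Answer: 2.7970 5.0101 7.7655 12.4175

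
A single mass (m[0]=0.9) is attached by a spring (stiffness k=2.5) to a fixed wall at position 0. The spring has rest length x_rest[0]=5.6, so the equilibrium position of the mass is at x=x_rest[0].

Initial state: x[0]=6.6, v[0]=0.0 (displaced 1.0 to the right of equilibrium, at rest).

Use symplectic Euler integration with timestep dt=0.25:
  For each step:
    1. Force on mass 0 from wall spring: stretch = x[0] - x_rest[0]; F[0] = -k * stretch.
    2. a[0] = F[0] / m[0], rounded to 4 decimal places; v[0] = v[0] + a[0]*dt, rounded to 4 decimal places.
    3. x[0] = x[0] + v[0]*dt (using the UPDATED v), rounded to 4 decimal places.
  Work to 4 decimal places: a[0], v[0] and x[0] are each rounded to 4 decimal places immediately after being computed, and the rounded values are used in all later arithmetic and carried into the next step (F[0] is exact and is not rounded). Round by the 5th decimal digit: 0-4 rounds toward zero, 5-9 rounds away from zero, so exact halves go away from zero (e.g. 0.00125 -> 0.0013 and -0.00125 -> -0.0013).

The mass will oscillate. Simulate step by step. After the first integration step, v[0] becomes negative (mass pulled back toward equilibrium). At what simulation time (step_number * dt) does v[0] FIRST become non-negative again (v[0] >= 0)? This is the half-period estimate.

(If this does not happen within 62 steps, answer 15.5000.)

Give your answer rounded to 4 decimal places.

Answer: 2.0000

Derivation:
Step 0: x=[6.6000] v=[0.0000]
Step 1: x=[6.4264] v=[-0.6945]
Step 2: x=[6.1093] v=[-1.2684]
Step 3: x=[5.7038] v=[-1.6221]
Step 4: x=[5.2803] v=[-1.6942]
Step 5: x=[4.9123] v=[-1.4722]
Step 6: x=[4.6637] v=[-0.9946]
Step 7: x=[4.5776] v=[-0.3444]
Step 8: x=[4.6690] v=[0.3656]
First v>=0 after going negative at step 8, time=2.0000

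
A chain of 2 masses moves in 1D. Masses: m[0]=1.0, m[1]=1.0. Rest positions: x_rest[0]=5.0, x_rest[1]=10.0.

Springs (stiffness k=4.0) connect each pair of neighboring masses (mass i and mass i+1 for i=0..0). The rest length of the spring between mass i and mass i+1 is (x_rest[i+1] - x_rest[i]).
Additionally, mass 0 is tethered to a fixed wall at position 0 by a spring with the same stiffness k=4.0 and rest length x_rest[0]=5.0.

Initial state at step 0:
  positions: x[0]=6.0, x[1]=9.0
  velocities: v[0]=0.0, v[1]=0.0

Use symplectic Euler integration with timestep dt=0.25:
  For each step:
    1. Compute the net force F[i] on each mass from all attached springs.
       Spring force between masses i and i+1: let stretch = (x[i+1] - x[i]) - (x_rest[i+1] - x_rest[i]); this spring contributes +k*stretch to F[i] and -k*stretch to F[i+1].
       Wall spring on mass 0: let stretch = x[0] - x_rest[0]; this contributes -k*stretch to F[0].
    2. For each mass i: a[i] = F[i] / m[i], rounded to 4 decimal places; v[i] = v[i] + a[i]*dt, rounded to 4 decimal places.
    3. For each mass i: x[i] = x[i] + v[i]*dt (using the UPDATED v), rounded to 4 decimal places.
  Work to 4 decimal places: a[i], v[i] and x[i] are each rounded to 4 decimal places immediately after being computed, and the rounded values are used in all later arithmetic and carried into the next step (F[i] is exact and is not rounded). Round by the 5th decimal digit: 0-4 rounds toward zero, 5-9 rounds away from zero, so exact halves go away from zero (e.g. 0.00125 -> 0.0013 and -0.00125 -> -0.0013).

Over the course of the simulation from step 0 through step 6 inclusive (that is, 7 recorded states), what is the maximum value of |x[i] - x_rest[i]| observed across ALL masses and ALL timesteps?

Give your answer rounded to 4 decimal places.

Step 0: x=[6.0000 9.0000] v=[0.0000 0.0000]
Step 1: x=[5.2500 9.5000] v=[-3.0000 2.0000]
Step 2: x=[4.2500 10.1875] v=[-4.0000 2.7500]
Step 3: x=[3.6719 10.6406] v=[-2.3125 1.8125]
Step 4: x=[3.9180 10.6016] v=[0.9843 -0.1562]
Step 5: x=[4.8555 10.1417] v=[3.7499 -1.8398]
Step 6: x=[5.9007 9.6102] v=[4.1806 -2.1260]
Max displacement = 1.3281

Answer: 1.3281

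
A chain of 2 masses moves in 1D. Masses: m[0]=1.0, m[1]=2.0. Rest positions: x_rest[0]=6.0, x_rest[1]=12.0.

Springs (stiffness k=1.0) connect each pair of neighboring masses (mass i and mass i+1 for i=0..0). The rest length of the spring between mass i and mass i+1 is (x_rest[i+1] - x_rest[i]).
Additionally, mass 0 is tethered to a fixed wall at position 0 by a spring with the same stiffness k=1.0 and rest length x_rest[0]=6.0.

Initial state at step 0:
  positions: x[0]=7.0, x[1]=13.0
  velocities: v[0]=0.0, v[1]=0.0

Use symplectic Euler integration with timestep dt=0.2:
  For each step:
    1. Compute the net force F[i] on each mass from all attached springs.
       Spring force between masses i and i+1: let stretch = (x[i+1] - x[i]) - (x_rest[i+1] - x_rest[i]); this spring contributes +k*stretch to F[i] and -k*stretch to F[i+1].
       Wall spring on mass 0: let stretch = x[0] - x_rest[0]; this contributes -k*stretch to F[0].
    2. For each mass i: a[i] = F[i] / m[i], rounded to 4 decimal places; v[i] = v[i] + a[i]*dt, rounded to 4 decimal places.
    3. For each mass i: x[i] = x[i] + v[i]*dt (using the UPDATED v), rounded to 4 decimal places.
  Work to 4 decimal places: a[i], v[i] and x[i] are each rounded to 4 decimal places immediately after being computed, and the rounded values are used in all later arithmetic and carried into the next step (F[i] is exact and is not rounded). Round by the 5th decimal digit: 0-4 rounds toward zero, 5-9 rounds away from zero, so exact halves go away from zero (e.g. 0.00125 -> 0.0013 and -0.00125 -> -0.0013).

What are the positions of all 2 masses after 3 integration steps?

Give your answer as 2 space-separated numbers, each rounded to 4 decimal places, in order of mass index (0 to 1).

Answer: 6.7757 12.9961

Derivation:
Step 0: x=[7.0000 13.0000] v=[0.0000 0.0000]
Step 1: x=[6.9600 13.0000] v=[-0.2000 0.0000]
Step 2: x=[6.8832 12.9992] v=[-0.3840 -0.0040]
Step 3: x=[6.7757 12.9961] v=[-0.5374 -0.0156]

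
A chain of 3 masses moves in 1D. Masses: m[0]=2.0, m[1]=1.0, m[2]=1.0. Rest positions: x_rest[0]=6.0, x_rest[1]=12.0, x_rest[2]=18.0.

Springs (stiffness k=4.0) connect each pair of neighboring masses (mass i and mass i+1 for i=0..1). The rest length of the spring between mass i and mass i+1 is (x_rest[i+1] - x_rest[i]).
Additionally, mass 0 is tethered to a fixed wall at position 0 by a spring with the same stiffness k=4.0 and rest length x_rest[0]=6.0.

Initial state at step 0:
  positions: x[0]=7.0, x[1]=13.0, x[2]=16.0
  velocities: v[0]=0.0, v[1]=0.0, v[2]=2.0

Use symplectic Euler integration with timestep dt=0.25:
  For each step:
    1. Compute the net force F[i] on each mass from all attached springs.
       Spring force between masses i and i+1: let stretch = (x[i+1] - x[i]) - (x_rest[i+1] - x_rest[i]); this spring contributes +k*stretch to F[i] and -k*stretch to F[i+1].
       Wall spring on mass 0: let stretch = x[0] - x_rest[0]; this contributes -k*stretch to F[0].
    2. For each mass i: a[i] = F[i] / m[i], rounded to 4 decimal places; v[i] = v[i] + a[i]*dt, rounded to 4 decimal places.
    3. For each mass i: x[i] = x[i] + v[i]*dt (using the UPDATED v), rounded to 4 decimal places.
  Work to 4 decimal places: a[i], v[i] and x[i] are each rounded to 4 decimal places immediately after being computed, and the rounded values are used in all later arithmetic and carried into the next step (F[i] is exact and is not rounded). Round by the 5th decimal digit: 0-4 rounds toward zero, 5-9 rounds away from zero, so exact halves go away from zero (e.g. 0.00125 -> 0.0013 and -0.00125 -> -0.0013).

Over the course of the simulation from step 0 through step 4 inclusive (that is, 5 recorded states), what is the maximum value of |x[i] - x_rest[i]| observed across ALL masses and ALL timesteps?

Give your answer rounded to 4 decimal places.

Step 0: x=[7.0000 13.0000 16.0000] v=[0.0000 0.0000 2.0000]
Step 1: x=[6.8750 12.2500 17.2500] v=[-0.5000 -3.0000 5.0000]
Step 2: x=[6.5625 11.4063 18.7500] v=[-1.2500 -3.3750 6.0000]
Step 3: x=[6.0352 11.1875 19.9141] v=[-2.1094 -0.8751 4.6563]
Step 4: x=[5.3975 11.8623 20.3965] v=[-2.5509 2.6992 1.9297]
Max displacement = 2.3965

Answer: 2.3965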